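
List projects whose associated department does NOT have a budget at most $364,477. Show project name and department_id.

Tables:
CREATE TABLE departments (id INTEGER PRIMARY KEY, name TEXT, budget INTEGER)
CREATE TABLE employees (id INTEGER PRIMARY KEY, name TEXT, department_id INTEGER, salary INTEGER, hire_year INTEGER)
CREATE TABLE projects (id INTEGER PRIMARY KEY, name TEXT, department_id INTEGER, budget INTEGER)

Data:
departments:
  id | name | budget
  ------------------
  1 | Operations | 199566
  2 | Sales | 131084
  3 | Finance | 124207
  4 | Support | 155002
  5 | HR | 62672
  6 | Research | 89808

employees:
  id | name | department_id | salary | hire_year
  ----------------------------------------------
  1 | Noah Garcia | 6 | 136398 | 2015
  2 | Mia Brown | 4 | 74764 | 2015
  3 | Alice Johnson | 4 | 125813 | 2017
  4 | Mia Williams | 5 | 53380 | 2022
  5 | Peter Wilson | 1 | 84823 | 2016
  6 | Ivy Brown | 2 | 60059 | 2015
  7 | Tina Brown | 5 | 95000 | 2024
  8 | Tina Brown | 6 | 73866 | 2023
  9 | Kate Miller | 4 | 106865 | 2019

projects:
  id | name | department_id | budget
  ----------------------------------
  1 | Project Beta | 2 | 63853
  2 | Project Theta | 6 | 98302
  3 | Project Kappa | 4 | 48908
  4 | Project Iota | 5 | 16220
SELECT name, department_id FROM projects WHERE department_id NOT IN (SELECT id FROM departments WHERE budget <= 364477)

Execution result:
(no rows)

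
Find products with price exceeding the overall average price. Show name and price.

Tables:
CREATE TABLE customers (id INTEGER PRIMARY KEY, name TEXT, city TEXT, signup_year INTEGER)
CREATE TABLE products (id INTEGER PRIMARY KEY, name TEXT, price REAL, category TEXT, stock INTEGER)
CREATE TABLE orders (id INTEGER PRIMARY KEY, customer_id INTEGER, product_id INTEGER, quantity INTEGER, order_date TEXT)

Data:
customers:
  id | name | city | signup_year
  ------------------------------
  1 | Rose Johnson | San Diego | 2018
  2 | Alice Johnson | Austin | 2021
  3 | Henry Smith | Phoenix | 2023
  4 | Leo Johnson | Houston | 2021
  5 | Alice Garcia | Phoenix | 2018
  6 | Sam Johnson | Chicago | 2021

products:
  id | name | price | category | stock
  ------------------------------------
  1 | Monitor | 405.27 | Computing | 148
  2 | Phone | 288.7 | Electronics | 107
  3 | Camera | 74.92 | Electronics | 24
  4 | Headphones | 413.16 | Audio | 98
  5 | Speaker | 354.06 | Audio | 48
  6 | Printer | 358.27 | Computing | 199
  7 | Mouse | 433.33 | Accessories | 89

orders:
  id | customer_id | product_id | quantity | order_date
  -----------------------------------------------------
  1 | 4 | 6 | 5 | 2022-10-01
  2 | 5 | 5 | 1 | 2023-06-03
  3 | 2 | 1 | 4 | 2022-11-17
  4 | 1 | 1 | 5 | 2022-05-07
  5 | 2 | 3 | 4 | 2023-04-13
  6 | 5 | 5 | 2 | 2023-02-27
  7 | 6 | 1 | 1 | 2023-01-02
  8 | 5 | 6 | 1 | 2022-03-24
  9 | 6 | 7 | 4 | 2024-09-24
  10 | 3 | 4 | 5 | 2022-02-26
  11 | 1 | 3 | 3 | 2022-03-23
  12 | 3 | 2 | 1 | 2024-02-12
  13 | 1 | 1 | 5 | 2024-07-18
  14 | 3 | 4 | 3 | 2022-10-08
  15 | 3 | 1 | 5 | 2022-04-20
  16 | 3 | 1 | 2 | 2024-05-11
SELECT name, price FROM products WHERE price > (SELECT AVG(price) FROM products)

Execution result:
name | price
Monitor | 405.27
Headphones | 413.16
Speaker | 354.06
Printer | 358.27
Mouse | 433.33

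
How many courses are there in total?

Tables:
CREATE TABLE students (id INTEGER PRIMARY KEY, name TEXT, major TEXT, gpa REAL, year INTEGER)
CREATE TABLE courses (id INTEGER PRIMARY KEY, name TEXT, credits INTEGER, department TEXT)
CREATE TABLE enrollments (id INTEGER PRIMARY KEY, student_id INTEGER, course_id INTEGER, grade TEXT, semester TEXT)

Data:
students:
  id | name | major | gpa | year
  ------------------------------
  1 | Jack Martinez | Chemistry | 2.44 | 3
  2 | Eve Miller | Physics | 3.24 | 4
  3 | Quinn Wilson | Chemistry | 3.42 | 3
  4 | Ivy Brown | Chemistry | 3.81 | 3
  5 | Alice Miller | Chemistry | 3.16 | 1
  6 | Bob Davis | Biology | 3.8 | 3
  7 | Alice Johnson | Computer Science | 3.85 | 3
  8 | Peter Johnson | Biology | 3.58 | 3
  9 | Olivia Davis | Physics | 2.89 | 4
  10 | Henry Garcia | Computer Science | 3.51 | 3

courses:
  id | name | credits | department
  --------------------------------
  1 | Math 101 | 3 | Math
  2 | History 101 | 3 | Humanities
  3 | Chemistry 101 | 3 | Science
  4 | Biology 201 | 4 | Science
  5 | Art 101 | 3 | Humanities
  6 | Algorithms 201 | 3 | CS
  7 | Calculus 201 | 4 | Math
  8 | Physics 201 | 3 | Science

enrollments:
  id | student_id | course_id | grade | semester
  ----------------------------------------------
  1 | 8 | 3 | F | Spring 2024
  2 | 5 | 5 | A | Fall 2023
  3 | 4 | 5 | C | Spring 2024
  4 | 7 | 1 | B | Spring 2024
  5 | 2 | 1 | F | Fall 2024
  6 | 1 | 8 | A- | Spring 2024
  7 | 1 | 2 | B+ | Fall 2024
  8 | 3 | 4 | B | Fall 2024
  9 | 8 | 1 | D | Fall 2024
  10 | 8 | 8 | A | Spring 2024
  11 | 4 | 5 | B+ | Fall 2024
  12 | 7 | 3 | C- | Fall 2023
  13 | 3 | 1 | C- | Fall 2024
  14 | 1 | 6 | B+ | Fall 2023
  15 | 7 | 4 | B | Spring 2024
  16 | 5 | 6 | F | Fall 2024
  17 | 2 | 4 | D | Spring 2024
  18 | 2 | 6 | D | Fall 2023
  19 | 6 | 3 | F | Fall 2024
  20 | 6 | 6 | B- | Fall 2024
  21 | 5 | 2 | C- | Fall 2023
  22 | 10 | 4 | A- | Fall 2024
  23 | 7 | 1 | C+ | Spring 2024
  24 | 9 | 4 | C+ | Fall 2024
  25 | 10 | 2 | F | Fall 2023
SELECT COUNT(*) FROM courses

Execution result:
8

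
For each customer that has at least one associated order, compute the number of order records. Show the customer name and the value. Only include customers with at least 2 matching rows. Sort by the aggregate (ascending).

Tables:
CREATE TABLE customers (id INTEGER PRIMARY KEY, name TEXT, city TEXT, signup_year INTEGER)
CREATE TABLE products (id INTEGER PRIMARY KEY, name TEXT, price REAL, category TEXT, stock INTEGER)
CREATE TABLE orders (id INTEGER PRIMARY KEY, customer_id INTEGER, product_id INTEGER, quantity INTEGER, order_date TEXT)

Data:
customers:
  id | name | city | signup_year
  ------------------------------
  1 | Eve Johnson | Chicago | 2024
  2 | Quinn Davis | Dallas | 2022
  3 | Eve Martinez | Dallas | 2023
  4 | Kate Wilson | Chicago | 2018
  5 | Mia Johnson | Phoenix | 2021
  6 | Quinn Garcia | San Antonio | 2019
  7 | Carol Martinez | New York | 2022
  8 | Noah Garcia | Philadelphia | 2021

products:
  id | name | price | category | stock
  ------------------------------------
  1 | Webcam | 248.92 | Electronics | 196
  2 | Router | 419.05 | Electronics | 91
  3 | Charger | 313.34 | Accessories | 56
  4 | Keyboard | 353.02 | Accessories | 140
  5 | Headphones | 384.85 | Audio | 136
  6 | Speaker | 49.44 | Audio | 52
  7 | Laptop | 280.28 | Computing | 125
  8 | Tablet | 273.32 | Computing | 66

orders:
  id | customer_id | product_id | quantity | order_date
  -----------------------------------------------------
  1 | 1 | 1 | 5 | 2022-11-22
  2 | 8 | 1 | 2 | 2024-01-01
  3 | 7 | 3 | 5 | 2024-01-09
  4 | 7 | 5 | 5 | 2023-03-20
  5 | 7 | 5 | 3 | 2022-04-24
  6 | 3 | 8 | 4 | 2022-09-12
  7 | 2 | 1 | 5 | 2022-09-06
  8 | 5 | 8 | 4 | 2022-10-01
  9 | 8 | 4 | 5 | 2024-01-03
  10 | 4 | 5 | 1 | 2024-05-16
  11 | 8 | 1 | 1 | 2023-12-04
SELECT p.name, COUNT(*) AS n FROM orders c JOIN customers p ON c.customer_id = p.id GROUP BY p.id, p.name HAVING COUNT(*) >= 2 ORDER BY n ASC

Execution result:
name | n
Carol Martinez | 3
Noah Garcia | 3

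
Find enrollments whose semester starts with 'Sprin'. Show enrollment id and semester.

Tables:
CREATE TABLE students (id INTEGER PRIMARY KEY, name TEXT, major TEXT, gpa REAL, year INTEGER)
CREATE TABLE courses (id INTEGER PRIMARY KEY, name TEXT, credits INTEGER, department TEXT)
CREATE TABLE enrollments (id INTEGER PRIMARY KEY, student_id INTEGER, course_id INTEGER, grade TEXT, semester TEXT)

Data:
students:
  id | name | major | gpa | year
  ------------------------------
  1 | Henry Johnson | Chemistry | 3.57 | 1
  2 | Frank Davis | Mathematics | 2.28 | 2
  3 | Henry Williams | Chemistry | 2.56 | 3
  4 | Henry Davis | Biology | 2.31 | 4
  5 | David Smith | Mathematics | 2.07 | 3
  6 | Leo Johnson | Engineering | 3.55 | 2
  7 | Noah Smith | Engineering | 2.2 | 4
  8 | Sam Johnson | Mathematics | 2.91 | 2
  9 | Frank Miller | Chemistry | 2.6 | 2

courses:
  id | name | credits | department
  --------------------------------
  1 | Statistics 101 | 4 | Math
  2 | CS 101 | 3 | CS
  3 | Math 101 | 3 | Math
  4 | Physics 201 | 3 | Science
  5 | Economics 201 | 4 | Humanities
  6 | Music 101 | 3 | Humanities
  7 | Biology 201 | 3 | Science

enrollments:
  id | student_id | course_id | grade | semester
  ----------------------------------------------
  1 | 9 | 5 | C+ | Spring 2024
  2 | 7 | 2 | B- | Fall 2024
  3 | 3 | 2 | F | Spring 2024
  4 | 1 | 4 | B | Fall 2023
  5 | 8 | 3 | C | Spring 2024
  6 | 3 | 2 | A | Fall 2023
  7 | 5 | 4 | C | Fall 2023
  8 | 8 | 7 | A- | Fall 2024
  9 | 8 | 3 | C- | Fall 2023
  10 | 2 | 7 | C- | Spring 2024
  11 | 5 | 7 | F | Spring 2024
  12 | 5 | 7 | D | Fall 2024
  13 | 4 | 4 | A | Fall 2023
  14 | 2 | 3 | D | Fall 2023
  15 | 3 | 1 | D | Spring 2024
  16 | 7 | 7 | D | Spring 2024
SELECT id, semester FROM enrollments WHERE semester LIKE 'Sprin%'

Execution result:
id | semester
1 | Spring 2024
3 | Spring 2024
5 | Spring 2024
10 | Spring 2024
11 | Spring 2024
15 | Spring 2024
16 | Spring 2024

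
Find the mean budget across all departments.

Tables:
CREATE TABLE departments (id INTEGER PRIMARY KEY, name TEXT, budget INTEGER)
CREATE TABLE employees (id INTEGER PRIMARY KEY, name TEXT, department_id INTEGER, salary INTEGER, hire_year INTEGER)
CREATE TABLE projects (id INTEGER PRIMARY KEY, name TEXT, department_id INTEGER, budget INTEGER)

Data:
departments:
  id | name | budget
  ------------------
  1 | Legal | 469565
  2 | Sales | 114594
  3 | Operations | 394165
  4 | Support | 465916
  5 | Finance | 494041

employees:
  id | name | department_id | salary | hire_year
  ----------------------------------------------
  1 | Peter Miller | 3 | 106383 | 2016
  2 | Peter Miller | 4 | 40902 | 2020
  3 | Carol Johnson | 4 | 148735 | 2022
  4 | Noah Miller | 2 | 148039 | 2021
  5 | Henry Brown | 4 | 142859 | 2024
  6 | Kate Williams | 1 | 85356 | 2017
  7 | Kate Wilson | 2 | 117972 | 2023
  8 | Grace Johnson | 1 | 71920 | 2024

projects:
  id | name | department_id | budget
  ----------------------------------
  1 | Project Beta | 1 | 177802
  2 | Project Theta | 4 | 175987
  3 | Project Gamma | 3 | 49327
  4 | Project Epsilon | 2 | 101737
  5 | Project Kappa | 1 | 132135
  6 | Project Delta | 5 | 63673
SELECT AVG(budget) FROM departments

Execution result:
387656.20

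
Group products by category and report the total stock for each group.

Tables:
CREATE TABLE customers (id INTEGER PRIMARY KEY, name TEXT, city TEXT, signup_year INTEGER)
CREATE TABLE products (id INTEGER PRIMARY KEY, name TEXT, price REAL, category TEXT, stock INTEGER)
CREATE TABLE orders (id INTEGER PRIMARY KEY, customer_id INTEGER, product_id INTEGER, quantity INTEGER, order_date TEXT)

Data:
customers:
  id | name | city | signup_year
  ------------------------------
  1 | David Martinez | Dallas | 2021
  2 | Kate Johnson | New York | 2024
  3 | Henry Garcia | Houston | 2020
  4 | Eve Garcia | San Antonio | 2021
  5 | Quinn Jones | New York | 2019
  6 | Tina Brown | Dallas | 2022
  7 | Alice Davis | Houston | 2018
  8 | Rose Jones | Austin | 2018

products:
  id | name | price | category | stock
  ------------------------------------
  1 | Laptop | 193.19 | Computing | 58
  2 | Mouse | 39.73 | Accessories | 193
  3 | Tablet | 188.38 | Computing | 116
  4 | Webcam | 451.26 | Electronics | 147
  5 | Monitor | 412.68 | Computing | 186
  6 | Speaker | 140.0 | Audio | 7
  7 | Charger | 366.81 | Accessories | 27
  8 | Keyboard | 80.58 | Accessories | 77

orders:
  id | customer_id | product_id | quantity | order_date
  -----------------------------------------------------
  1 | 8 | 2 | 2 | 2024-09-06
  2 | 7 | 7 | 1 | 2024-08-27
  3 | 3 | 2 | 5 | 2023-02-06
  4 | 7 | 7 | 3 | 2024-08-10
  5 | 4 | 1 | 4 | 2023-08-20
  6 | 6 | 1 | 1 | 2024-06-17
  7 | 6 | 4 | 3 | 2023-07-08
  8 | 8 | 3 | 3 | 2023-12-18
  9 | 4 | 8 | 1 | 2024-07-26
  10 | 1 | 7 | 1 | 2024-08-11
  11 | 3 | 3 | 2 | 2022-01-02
SELECT category, SUM(stock) AS sum_stock FROM products GROUP BY category

Execution result:
category | sum_stock
Accessories | 297
Audio | 7
Computing | 360
Electronics | 147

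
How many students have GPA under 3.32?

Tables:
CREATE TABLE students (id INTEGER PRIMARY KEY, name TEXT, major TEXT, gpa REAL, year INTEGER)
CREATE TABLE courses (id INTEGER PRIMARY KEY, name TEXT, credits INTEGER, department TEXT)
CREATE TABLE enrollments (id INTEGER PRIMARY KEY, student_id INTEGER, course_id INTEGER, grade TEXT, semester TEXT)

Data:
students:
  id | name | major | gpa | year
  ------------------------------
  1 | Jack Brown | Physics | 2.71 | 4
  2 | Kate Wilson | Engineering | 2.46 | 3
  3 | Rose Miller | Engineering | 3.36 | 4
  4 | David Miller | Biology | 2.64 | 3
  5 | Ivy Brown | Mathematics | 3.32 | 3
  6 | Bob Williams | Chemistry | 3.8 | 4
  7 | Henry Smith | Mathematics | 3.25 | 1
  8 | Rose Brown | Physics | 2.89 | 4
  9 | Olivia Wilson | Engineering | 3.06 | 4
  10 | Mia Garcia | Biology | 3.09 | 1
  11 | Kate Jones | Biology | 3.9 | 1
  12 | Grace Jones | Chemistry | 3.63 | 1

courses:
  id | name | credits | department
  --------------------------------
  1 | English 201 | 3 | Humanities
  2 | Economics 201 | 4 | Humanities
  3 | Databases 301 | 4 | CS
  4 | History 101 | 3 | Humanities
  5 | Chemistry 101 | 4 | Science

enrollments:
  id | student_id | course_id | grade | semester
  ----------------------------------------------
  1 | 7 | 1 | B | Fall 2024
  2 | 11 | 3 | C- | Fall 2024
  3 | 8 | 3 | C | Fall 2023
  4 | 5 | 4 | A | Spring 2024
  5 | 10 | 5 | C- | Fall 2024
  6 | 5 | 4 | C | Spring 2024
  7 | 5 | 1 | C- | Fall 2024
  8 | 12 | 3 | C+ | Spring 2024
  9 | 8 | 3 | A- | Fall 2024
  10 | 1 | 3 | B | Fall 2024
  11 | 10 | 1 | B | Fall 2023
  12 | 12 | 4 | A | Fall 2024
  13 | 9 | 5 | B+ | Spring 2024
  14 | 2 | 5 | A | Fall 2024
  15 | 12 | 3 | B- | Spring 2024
SELECT COUNT(*) FROM students WHERE gpa < 3.32

Execution result:
7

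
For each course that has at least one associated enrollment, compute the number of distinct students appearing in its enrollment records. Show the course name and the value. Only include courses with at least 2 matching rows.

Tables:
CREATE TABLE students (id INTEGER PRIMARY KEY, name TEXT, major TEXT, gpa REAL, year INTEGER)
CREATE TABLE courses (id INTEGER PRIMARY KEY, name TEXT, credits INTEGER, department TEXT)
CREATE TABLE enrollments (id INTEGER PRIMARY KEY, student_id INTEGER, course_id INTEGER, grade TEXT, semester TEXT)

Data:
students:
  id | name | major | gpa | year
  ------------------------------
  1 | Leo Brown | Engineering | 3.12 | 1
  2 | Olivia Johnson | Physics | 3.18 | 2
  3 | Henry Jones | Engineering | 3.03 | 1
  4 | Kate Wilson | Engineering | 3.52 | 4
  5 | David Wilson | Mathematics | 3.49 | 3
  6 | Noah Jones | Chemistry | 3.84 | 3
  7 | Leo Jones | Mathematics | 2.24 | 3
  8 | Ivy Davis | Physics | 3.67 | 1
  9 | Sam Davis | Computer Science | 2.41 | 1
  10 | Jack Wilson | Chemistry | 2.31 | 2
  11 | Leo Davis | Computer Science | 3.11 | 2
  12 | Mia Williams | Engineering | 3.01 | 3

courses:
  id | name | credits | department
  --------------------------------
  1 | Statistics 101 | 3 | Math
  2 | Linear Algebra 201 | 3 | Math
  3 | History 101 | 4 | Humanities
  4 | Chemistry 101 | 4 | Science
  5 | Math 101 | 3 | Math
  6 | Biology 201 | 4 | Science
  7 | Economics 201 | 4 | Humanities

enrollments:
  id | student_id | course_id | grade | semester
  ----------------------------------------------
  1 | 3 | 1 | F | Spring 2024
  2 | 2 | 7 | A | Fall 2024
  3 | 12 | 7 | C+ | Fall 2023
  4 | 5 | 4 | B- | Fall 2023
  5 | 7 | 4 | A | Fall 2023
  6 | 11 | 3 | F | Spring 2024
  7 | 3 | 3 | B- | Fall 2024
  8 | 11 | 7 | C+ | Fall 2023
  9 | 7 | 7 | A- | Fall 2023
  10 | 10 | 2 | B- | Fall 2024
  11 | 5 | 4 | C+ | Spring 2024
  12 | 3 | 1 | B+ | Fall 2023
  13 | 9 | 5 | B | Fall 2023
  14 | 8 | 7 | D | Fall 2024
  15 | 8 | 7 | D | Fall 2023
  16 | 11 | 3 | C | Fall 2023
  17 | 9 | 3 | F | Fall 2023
SELECT p.name, COUNT(DISTINCT c.student_id) AS distinct_student_count FROM enrollments c JOIN courses p ON c.course_id = p.id GROUP BY p.id, p.name HAVING COUNT(*) >= 2

Execution result:
name | distinct_student_count
Statistics 101 | 1
History 101 | 3
Chemistry 101 | 2
Economics 201 | 5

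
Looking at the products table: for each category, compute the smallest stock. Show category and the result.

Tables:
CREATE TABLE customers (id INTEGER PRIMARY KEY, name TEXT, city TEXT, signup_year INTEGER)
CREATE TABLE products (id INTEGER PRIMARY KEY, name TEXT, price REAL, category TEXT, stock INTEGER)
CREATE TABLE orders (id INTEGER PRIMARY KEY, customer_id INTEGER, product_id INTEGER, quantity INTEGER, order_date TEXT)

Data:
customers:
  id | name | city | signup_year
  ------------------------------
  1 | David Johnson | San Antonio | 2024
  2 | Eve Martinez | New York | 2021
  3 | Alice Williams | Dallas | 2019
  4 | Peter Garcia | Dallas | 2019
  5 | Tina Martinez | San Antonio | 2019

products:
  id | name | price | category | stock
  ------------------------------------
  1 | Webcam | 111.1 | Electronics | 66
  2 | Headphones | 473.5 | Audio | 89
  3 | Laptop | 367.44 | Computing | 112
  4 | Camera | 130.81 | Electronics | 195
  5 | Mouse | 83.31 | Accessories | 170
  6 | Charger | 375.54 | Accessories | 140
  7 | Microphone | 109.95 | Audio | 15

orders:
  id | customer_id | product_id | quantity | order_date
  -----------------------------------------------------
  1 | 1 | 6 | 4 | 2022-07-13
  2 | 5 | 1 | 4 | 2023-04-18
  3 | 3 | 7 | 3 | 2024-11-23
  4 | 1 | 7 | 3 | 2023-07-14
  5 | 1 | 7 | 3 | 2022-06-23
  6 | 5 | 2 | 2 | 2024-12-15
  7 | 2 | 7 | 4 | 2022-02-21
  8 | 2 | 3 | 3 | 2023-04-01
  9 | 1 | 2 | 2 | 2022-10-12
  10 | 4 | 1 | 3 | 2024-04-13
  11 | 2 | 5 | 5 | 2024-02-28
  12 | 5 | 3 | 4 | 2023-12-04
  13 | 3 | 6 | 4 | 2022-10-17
SELECT category, MIN(stock) AS min_stock FROM products GROUP BY category

Execution result:
category | min_stock
Accessories | 140
Audio | 15
Computing | 112
Electronics | 66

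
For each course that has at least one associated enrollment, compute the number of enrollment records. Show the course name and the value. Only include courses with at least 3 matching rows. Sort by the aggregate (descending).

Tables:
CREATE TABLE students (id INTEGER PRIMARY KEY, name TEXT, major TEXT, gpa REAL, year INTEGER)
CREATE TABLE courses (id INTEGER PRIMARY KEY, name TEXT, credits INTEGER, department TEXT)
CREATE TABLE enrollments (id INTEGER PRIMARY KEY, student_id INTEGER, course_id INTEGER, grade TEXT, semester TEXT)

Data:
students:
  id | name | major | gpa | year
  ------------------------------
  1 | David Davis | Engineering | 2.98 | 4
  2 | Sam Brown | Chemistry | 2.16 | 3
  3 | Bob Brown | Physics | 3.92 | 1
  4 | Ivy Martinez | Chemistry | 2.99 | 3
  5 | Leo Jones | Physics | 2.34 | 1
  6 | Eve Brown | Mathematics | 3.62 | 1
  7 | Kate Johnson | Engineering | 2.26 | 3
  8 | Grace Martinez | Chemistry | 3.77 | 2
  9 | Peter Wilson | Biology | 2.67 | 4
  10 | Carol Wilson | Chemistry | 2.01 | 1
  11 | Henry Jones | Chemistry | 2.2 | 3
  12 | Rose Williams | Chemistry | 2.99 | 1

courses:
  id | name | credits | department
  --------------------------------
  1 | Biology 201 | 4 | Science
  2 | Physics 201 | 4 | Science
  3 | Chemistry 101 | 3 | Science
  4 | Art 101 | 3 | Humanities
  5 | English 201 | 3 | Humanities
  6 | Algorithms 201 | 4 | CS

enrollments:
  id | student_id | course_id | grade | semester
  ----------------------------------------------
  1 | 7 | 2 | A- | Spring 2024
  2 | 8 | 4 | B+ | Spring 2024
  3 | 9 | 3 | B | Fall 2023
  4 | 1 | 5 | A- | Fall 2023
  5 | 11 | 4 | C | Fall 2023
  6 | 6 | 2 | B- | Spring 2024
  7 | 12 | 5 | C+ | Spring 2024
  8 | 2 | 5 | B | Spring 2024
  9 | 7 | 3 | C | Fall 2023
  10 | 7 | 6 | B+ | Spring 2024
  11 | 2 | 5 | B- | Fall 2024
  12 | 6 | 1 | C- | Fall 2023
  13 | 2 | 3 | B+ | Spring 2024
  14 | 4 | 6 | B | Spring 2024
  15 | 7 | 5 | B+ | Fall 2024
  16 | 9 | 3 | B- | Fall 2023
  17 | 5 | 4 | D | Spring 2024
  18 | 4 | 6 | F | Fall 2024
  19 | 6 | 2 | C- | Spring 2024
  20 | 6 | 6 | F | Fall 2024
SELECT p.name, COUNT(*) AS n FROM enrollments c JOIN courses p ON c.course_id = p.id GROUP BY p.id, p.name HAVING COUNT(*) >= 3 ORDER BY n DESC

Execution result:
name | n
English 201 | 5
Chemistry 101 | 4
Algorithms 201 | 4
Physics 201 | 3
Art 101 | 3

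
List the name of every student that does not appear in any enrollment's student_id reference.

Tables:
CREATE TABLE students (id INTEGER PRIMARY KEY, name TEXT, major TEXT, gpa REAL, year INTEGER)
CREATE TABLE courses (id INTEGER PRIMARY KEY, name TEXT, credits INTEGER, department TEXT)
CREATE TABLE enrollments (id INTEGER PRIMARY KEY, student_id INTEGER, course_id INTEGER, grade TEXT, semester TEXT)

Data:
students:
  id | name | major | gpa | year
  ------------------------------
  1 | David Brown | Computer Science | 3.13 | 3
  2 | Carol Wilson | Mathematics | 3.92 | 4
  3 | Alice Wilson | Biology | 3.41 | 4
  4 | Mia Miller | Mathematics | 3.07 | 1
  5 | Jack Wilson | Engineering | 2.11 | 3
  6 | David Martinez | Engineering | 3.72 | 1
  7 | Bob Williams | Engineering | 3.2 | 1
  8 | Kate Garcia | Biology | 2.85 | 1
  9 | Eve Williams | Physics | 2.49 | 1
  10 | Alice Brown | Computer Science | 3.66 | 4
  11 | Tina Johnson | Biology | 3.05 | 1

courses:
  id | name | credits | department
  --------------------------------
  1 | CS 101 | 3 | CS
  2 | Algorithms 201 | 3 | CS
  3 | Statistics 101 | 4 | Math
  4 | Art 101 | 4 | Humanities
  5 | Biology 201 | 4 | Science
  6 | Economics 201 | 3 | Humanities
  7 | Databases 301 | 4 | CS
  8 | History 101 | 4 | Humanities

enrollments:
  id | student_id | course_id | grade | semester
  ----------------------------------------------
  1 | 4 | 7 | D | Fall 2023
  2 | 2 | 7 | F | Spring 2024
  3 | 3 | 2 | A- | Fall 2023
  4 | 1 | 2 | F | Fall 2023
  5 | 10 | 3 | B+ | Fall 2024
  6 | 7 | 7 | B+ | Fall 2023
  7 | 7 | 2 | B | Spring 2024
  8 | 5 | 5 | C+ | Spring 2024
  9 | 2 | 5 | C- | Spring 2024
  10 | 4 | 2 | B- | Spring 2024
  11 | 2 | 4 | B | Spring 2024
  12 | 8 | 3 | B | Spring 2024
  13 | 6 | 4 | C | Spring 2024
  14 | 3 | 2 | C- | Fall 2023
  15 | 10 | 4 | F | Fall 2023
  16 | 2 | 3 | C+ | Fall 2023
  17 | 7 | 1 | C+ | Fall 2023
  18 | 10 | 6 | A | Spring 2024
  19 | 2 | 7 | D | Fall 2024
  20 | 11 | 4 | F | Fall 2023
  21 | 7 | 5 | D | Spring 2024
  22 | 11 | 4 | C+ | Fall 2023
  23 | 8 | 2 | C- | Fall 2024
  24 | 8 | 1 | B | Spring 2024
SELECT p.name FROM students p LEFT JOIN enrollments c ON c.student_id = p.id WHERE c.id IS NULL

Execution result:
Eve Williams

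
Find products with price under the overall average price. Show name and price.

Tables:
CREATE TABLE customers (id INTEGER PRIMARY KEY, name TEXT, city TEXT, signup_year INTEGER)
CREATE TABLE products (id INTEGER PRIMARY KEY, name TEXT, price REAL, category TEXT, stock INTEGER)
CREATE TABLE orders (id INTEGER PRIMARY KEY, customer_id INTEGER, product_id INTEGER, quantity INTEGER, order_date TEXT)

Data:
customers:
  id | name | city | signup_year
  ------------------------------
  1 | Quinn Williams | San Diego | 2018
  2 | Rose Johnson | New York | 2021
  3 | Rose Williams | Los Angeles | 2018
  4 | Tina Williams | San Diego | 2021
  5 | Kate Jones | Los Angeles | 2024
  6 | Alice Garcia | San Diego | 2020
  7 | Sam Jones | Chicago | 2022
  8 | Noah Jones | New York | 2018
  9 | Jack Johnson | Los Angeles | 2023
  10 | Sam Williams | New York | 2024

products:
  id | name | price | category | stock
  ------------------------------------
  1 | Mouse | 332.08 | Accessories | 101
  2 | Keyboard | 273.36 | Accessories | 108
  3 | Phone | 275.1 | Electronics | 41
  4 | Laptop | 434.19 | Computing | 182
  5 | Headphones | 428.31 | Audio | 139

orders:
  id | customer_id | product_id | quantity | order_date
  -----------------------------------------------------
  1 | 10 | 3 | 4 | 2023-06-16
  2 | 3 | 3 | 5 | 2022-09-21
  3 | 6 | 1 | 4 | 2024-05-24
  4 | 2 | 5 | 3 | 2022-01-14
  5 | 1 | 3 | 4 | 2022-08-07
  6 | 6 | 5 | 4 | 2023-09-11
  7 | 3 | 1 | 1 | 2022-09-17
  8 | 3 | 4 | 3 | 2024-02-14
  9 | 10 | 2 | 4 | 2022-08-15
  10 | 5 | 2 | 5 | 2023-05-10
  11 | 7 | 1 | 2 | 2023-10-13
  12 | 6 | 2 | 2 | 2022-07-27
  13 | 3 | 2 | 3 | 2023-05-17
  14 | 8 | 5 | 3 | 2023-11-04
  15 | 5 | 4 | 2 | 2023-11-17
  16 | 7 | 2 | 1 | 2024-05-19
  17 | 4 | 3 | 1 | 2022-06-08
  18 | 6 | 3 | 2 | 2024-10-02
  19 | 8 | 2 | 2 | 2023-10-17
SELECT name, price FROM products WHERE price < (SELECT AVG(price) FROM products)

Execution result:
name | price
Mouse | 332.08
Keyboard | 273.36
Phone | 275.10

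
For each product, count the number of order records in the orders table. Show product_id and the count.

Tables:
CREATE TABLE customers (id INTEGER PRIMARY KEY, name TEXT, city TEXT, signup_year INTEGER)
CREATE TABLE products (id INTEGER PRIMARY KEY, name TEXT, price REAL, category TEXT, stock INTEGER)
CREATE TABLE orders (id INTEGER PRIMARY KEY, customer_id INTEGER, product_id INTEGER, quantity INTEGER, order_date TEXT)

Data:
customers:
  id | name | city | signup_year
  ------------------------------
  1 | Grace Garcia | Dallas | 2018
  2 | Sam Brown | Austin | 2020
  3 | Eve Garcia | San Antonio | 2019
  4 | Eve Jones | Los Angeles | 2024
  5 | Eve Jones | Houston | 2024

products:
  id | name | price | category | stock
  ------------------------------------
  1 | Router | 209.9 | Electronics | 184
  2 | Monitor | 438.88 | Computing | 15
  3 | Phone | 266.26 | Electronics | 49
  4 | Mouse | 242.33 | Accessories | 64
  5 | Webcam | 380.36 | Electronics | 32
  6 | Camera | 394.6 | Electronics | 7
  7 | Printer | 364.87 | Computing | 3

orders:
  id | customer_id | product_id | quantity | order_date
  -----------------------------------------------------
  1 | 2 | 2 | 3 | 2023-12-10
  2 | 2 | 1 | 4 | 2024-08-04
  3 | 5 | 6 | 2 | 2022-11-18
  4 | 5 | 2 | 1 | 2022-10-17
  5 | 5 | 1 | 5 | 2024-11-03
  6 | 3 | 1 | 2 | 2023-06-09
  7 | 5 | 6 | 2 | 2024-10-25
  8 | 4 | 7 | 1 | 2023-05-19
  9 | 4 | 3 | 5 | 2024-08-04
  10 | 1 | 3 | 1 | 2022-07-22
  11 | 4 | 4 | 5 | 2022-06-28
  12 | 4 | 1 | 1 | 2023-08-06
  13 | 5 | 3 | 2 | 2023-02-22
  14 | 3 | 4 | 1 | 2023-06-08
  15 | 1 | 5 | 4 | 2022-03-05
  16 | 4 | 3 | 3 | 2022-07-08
SELECT product_id, COUNT(*) AS order_count FROM orders GROUP BY product_id

Execution result:
product_id | order_count
1 | 4
2 | 2
3 | 4
4 | 2
5 | 1
6 | 2
7 | 1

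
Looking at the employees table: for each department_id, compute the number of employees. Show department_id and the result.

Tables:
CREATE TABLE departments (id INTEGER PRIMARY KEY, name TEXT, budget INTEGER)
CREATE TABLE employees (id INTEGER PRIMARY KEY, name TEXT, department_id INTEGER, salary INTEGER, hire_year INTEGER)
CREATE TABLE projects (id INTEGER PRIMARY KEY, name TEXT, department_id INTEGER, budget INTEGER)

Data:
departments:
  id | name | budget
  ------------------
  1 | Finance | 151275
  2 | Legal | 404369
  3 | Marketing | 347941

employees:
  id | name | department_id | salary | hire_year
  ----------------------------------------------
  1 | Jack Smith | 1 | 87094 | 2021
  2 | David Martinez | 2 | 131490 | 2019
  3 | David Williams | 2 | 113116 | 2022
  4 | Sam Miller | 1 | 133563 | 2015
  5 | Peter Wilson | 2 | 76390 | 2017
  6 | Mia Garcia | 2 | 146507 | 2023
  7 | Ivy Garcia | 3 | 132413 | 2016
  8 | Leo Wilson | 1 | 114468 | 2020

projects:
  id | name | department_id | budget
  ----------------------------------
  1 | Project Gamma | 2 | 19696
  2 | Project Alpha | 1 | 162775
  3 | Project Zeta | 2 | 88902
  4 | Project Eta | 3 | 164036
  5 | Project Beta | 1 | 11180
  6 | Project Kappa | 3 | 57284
SELECT department_id, COUNT(*) AS n FROM employees GROUP BY department_id

Execution result:
department_id | n
1 | 3
2 | 4
3 | 1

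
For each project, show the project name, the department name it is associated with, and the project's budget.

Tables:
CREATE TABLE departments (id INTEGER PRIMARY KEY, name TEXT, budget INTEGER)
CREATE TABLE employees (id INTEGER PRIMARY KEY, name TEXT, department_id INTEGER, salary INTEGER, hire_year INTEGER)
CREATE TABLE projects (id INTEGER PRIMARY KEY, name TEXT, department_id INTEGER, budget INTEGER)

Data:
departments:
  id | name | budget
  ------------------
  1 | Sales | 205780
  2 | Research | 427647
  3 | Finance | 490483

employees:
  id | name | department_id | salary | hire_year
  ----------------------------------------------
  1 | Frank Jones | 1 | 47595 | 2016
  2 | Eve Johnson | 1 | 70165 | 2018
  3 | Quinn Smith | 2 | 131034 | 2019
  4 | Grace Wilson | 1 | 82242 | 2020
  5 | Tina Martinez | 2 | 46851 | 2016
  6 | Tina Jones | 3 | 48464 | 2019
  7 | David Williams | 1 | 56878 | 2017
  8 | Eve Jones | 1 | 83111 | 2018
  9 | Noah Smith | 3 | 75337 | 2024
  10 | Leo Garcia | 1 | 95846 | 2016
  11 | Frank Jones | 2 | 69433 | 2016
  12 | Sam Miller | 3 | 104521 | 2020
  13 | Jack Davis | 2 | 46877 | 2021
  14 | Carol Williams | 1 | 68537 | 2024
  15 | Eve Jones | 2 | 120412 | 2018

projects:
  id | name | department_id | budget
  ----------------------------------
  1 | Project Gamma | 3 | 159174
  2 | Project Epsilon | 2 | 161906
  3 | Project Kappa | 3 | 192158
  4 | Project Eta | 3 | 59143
SELECT c.name, p.name AS department, c.budget FROM projects c JOIN departments p ON c.department_id = p.id

Execution result:
name | department | budget
Project Gamma | Finance | 159174
Project Epsilon | Research | 161906
Project Kappa | Finance | 192158
Project Eta | Finance | 59143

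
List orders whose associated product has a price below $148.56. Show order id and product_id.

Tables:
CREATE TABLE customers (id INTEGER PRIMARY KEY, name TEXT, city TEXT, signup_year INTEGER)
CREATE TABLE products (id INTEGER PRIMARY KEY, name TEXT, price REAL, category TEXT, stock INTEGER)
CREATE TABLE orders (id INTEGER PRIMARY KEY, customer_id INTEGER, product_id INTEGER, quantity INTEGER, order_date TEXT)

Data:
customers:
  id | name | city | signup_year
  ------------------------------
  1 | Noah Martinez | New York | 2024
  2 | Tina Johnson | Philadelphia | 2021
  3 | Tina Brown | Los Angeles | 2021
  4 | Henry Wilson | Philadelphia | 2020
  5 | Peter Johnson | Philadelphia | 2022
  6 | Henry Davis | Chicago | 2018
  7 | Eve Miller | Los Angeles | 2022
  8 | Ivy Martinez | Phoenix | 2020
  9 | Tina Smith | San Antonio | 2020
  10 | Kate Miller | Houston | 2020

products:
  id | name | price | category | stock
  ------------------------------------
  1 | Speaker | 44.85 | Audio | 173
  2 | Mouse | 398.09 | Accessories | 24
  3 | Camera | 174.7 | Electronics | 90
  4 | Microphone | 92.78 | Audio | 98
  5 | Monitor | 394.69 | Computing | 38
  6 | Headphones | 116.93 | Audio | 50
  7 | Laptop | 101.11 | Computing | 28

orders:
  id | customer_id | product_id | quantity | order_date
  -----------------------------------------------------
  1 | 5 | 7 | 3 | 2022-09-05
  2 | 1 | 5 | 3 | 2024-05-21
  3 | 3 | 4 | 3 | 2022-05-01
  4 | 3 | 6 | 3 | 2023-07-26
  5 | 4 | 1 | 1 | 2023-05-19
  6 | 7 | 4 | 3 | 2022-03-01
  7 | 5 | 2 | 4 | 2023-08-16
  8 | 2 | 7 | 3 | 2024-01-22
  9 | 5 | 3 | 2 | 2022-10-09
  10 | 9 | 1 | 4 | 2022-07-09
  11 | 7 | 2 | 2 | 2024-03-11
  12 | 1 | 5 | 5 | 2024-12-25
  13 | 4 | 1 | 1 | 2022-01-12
SELECT id, product_id FROM orders WHERE product_id IN (SELECT id FROM products WHERE price < 148.56)

Execution result:
id | product_id
1 | 7
3 | 4
4 | 6
5 | 1
6 | 4
8 | 7
10 | 1
13 | 1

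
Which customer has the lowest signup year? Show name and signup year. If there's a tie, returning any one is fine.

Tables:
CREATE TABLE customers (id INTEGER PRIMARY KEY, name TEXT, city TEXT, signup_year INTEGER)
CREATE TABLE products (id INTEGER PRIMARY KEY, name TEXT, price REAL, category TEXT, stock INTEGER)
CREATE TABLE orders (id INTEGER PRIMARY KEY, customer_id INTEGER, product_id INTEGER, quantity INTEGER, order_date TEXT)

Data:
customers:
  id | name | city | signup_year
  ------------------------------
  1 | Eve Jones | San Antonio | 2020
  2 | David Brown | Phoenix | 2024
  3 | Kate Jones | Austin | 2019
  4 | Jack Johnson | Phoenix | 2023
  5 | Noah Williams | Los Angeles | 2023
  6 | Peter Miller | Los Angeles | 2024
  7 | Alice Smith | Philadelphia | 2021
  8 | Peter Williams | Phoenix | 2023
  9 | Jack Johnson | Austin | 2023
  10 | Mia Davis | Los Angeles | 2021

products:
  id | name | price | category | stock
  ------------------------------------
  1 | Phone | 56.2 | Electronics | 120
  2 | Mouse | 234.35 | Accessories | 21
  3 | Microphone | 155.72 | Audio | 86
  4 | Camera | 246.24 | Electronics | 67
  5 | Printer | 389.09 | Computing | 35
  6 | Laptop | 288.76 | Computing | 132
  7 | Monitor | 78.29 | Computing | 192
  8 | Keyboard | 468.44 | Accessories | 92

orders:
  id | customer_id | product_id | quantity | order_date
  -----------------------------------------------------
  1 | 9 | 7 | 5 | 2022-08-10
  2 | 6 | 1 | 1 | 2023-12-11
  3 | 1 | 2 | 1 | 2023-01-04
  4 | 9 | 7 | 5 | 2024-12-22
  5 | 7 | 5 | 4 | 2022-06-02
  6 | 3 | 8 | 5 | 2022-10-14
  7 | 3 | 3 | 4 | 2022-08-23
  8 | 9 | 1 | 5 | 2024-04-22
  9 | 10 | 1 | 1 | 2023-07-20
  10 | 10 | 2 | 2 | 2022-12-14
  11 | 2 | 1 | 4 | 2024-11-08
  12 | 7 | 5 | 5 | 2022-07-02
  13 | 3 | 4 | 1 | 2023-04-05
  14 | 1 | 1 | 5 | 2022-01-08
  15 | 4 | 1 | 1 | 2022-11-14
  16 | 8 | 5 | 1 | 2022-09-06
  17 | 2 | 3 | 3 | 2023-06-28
SELECT name, signup_year FROM customers ORDER BY signup_year ASC LIMIT 1

Execution result:
name | signup_year
Kate Jones | 2019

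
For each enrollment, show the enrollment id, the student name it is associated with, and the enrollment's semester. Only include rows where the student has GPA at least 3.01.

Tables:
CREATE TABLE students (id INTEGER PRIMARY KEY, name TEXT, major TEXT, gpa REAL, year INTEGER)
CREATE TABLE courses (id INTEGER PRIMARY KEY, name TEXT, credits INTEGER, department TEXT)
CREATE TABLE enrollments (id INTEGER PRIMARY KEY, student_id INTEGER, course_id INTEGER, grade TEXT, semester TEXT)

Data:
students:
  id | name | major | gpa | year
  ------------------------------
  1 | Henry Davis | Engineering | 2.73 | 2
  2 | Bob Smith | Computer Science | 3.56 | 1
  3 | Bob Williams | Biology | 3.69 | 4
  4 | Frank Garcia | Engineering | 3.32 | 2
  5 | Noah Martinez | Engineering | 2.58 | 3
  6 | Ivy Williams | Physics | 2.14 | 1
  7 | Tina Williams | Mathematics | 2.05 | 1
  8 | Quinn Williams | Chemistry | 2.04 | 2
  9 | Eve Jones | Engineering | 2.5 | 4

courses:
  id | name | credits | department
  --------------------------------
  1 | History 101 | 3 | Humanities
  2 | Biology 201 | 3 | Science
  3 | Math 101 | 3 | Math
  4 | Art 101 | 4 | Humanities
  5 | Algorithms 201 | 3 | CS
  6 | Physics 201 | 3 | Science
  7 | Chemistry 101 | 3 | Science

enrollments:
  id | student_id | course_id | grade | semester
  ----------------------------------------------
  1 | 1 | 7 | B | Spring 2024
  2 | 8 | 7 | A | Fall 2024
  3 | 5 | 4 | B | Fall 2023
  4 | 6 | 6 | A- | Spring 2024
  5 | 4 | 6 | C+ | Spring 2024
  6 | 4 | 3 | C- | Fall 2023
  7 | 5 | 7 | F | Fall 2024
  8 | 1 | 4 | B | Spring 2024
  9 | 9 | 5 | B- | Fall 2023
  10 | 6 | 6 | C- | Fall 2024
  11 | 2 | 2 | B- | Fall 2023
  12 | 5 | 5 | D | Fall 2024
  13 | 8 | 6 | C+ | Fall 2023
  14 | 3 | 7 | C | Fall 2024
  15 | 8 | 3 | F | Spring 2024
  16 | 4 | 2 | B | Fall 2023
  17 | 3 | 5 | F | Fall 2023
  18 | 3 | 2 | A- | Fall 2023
SELECT c.id, p.name AS student, c.semester FROM enrollments c JOIN students p ON c.student_id = p.id WHERE p.gpa >= 3.01

Execution result:
id | student | semester
5 | Frank Garcia | Spring 2024
6 | Frank Garcia | Fall 2023
11 | Bob Smith | Fall 2023
14 | Bob Williams | Fall 2024
16 | Frank Garcia | Fall 2023
17 | Bob Williams | Fall 2023
18 | Bob Williams | Fall 2023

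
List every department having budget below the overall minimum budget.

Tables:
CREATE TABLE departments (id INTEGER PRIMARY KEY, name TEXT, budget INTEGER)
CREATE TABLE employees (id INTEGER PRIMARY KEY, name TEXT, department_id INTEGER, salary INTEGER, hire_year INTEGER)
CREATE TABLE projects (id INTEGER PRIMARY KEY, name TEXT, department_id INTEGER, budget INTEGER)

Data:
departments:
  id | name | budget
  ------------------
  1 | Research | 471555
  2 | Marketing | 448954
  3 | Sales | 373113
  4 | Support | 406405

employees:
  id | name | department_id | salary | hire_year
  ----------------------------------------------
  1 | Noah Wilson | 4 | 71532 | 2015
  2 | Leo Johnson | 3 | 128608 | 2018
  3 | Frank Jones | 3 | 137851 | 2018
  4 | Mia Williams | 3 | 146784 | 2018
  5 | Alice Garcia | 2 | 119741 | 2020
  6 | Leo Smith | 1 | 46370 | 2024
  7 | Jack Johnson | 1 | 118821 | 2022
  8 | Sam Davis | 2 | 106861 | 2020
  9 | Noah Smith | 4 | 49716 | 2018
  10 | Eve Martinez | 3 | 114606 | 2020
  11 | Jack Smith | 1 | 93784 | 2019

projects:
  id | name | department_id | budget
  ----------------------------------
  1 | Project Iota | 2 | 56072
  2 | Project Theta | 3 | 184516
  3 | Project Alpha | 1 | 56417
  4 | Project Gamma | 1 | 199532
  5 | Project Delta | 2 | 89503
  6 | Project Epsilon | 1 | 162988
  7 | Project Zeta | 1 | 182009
SELECT name, budget FROM departments WHERE budget < (SELECT MIN(budget) FROM departments)

Execution result:
(no rows)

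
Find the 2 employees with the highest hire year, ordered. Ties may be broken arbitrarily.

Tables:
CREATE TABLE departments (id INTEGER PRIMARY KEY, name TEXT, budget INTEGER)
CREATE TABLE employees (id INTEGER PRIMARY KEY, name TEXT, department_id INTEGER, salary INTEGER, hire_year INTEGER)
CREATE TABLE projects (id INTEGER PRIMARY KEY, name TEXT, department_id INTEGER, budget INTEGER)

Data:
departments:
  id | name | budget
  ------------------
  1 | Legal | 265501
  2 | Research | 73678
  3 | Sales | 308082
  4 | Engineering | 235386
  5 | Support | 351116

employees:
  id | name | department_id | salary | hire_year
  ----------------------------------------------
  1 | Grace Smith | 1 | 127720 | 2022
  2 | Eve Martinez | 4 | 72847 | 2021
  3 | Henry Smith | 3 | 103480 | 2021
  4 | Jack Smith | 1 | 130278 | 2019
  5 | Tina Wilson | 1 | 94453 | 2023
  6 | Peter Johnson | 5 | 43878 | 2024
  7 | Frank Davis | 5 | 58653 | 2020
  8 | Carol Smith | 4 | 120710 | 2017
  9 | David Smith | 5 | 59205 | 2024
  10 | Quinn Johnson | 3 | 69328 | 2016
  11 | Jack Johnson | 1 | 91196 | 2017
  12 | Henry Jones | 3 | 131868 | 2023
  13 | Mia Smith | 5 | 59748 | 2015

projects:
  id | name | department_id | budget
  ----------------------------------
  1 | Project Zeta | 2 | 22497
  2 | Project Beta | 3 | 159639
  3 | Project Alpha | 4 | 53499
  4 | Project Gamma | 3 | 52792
SELECT name, hire_year FROM employees ORDER BY hire_year DESC LIMIT 2

Execution result:
name | hire_year
Peter Johnson | 2024
David Smith | 2024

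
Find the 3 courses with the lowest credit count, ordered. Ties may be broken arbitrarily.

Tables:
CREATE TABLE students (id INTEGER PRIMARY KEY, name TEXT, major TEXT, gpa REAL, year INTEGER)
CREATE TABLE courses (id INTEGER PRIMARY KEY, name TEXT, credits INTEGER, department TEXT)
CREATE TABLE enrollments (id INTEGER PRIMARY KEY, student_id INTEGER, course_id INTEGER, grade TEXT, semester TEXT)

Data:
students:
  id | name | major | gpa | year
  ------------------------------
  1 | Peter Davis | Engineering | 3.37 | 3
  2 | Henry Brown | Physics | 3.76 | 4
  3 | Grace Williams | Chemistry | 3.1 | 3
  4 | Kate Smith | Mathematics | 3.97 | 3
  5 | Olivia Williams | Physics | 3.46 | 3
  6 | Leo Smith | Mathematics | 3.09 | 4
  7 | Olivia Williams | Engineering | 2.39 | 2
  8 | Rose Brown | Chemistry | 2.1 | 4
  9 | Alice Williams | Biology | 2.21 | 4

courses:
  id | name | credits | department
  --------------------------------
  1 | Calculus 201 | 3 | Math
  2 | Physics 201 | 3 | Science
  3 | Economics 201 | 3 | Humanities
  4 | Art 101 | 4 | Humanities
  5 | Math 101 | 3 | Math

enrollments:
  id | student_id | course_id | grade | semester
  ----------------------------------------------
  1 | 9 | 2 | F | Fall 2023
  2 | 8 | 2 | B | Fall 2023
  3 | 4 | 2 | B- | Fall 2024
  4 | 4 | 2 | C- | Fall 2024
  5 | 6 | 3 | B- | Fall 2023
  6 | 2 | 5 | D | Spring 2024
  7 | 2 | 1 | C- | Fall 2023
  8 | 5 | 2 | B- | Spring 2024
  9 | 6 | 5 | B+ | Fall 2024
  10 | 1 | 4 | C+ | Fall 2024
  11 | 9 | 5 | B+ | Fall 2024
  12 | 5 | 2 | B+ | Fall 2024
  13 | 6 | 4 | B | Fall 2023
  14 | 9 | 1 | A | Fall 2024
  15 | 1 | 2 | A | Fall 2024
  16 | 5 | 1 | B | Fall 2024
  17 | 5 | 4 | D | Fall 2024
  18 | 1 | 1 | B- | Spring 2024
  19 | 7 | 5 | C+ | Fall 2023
SELECT name, credits FROM courses ORDER BY credits ASC LIMIT 3

Execution result:
name | credits
Calculus 201 | 3
Physics 201 | 3
Economics 201 | 3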